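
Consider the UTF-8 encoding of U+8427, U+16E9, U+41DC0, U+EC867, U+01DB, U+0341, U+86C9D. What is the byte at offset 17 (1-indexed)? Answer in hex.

0xCD

1-indexed offset 17 is 0-indexed offset 16.
U+8427 → 3-byte form E8 90 A7 at offsets 0–2.
U+16E9 → 3-byte form E1 9B A9 at offsets 3–5.
U+41DC0 → 4-byte form F1 81 B7 80 at offsets 6–9.
U+EC867 → 4-byte form F3 AC A1 A7 at offsets 10–13.
U+01DB → 2-byte form C7 9B at offsets 14–15.
U+0341 → 2-byte form CD 81 at offsets 16–17.
Offset 16 falls in char 6's range; it's byte 1 of CD 81 = 0xCD.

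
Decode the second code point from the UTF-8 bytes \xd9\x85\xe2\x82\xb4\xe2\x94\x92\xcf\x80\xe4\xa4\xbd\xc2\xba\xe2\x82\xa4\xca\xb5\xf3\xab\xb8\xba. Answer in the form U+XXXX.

U+20B4

Offset 0: leading byte 0xD9 = 11011001 → 2-byte char #1 = D9 85.
Offset 2: leading byte 0xE2 = 11100010 → 3-byte char #2 = E2 82 B4.
Leading byte 0xE2 = 11100010 matches 1110xxxx → 3-byte sequence.
Byte 1: 0xE2 = 11100010, payload 0010 (4 bits).
Byte 2: 0x82 = 10000010 (10xxxxxx ✓), payload 000010.
Byte 3: 0xB4 = 10110100 (10xxxxxx ✓), payload 110100.
Concatenate: 0010000010110100 = 0x20B4 (16 bits → U+20B4).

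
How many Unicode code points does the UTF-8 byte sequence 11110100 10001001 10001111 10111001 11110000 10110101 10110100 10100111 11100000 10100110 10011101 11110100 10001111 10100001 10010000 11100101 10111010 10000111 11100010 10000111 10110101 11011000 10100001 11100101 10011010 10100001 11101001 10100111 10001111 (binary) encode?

9

Byte at offset 0: 0xF4 = 11110100 → 4-byte char (#1). Advance 4.
Byte at offset 4: 0xF0 = 11110000 → 4-byte char (#2). Advance 4.
Byte at offset 8: 0xE0 = 11100000 → 3-byte char (#3). Advance 3.
Byte at offset 11: 0xF4 = 11110100 → 4-byte char (#4). Advance 4.
Byte at offset 15: 0xE5 = 11100101 → 3-byte char (#5). Advance 3.
Byte at offset 18: 0xE2 = 11100010 → 3-byte char (#6). Advance 3.
Byte at offset 21: 0xD8 = 11011000 → 2-byte char (#7). Advance 2.
Byte at offset 23: 0xE5 = 11100101 → 3-byte char (#8). Advance 3.
Byte at offset 26: 0xE9 = 11101001 → 3-byte char (#9). Advance 3.
Reached end at offset 29 after 9 code points.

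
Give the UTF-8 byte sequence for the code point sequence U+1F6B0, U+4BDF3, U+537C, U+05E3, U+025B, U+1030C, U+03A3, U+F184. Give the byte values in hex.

U+1F6B0: 4-byte form → F0 9F 9A B0.
U+4BDF3: 4-byte form → F1 8B B7 B3.
U+537C: 3-byte form → E5 8D BC.
U+05E3: 2-byte form → D7 A3.
U+025B: 2-byte form → C9 9B.
U+1030C: 4-byte form → F0 90 8C 8C.
U+03A3: 2-byte form → CE A3.
U+F184: 3-byte form → EF 86 84.
Concatenated (24 bytes): F0 9F 9A B0 F1 8B B7 B3 E5 8D BC D7 A3 C9 9B F0 90 8C 8C CE A3 EF 86 84.

F0 9F 9A B0 F1 8B B7 B3 E5 8D BC D7 A3 C9 9B F0 90 8C 8C CE A3 EF 86 84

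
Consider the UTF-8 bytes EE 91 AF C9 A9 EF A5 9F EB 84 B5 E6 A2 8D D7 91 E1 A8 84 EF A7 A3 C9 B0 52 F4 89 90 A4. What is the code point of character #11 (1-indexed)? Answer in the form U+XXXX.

Offset 0: leading byte 0xEE = 11101110 → 3-byte char #1 = EE 91 AF.
Offset 3: leading byte 0xC9 = 11001001 → 2-byte char #2 = C9 A9.
Offset 5: leading byte 0xEF = 11101111 → 3-byte char #3 = EF A5 9F.
Offset 8: leading byte 0xEB = 11101011 → 3-byte char #4 = EB 84 B5.
Offset 11: leading byte 0xE6 = 11100110 → 3-byte char #5 = E6 A2 8D.
Offset 14: leading byte 0xD7 = 11010111 → 2-byte char #6 = D7 91.
Offset 16: leading byte 0xE1 = 11100001 → 3-byte char #7 = E1 A8 84.
Offset 19: leading byte 0xEF = 11101111 → 3-byte char #8 = EF A7 A3.
Offset 22: leading byte 0xC9 = 11001001 → 2-byte char #9 = C9 B0.
Offset 24: leading byte 0x52 = 01010010 → 1-byte char #10 = 52.
Offset 25: leading byte 0xF4 = 11110100 → 4-byte char #11 = F4 89 90 A4.
Leading byte 0xF4 = 11110100 matches 11110xxx → 4-byte sequence.
Byte 1: 0xF4 = 11110100, payload 100 (3 bits).
Byte 2: 0x89 = 10001001 (10xxxxxx ✓), payload 001001.
Byte 3: 0x90 = 10010000 (10xxxxxx ✓), payload 010000.
Byte 4: 0xA4 = 10100100 (10xxxxxx ✓), payload 100100.
Concatenate: 100001001010000100100 = 0x109424 (21 bits → U+109424).

U+109424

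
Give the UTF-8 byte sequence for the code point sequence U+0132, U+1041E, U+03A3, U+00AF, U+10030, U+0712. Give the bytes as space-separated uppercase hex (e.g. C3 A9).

C4 B2 F0 90 90 9E CE A3 C2 AF F0 90 80 B0 DC 92

U+0132: 2-byte form → C4 B2.
U+1041E: 4-byte form → F0 90 90 9E.
U+03A3: 2-byte form → CE A3.
U+00AF: 2-byte form → C2 AF.
U+10030: 4-byte form → F0 90 80 B0.
U+0712: 2-byte form → DC 92.
Concatenated (16 bytes): C4 B2 F0 90 90 9E CE A3 C2 AF F0 90 80 B0 DC 92.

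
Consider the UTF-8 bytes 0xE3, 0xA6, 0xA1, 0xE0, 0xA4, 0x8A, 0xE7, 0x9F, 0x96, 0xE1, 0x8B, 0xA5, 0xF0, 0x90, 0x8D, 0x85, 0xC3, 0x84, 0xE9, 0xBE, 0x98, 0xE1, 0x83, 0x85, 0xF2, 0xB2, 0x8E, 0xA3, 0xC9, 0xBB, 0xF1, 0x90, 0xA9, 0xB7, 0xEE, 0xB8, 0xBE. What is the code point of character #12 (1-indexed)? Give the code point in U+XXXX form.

U+EE3E

Offset 0: leading byte 0xE3 = 11100011 → 3-byte char #1 = E3 A6 A1.
Offset 3: leading byte 0xE0 = 11100000 → 3-byte char #2 = E0 A4 8A.
Offset 6: leading byte 0xE7 = 11100111 → 3-byte char #3 = E7 9F 96.
Offset 9: leading byte 0xE1 = 11100001 → 3-byte char #4 = E1 8B A5.
Offset 12: leading byte 0xF0 = 11110000 → 4-byte char #5 = F0 90 8D 85.
Offset 16: leading byte 0xC3 = 11000011 → 2-byte char #6 = C3 84.
Offset 18: leading byte 0xE9 = 11101001 → 3-byte char #7 = E9 BE 98.
Offset 21: leading byte 0xE1 = 11100001 → 3-byte char #8 = E1 83 85.
Offset 24: leading byte 0xF2 = 11110010 → 4-byte char #9 = F2 B2 8E A3.
Offset 28: leading byte 0xC9 = 11001001 → 2-byte char #10 = C9 BB.
Offset 30: leading byte 0xF1 = 11110001 → 4-byte char #11 = F1 90 A9 B7.
Offset 34: leading byte 0xEE = 11101110 → 3-byte char #12 = EE B8 BE.
Leading byte 0xEE = 11101110 matches 1110xxxx → 3-byte sequence.
Byte 1: 0xEE = 11101110, payload 1110 (4 bits).
Byte 2: 0xB8 = 10111000 (10xxxxxx ✓), payload 111000.
Byte 3: 0xBE = 10111110 (10xxxxxx ✓), payload 111110.
Concatenate: 1110111000111110 = 0xEE3E (16 bits → U+EE3E).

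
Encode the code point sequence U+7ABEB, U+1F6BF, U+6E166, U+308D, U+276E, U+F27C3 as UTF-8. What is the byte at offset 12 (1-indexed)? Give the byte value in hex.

0xA6

1-indexed offset 12 is 0-indexed offset 11.
U+7ABEB → 4-byte form F1 BA AF AB at offsets 0–3.
U+1F6BF → 4-byte form F0 9F 9A BF at offsets 4–7.
U+6E166 → 4-byte form F1 AE 85 A6 at offsets 8–11.
Offset 11 falls in char 3's range; it's byte 4 of F1 AE 85 A6 = 0xA6.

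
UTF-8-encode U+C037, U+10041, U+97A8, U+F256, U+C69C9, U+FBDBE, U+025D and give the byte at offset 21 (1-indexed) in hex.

0xBE

1-indexed offset 21 is 0-indexed offset 20.
U+C037 → 3-byte form EC 80 B7 at offsets 0–2.
U+10041 → 4-byte form F0 90 81 81 at offsets 3–6.
U+97A8 → 3-byte form E9 9E A8 at offsets 7–9.
U+F256 → 3-byte form EF 89 96 at offsets 10–12.
U+C69C9 → 4-byte form F3 86 A7 89 at offsets 13–16.
U+FBDBE → 4-byte form F3 BB B6 BE at offsets 17–20.
Offset 20 falls in char 6's range; it's byte 4 of F3 BB B6 BE = 0xBE.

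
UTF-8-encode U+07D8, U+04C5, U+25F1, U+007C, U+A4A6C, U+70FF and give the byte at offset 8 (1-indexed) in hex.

0x7C

1-indexed offset 8 is 0-indexed offset 7.
U+07D8 → 2-byte form DF 98 at offsets 0–1.
U+04C5 → 2-byte form D3 85 at offsets 2–3.
U+25F1 → 3-byte form E2 97 B1 at offsets 4–6.
U+007C → 1-byte form 7C at offsets 7–7.
Offset 7 falls in char 4's range; it's byte 1 of 7C = 0x7C.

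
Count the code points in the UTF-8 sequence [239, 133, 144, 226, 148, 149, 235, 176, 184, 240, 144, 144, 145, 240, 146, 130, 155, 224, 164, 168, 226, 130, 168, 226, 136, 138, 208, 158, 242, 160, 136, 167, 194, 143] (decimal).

Byte at offset 0: 0xEF = 11101111 → 3-byte char (#1). Advance 3.
Byte at offset 3: 0xE2 = 11100010 → 3-byte char (#2). Advance 3.
Byte at offset 6: 0xEB = 11101011 → 3-byte char (#3). Advance 3.
Byte at offset 9: 0xF0 = 11110000 → 4-byte char (#4). Advance 4.
Byte at offset 13: 0xF0 = 11110000 → 4-byte char (#5). Advance 4.
Byte at offset 17: 0xE0 = 11100000 → 3-byte char (#6). Advance 3.
Byte at offset 20: 0xE2 = 11100010 → 3-byte char (#7). Advance 3.
Byte at offset 23: 0xE2 = 11100010 → 3-byte char (#8). Advance 3.
Byte at offset 26: 0xD0 = 11010000 → 2-byte char (#9). Advance 2.
Byte at offset 28: 0xF2 = 11110010 → 4-byte char (#10). Advance 4.
Byte at offset 32: 0xC2 = 11000010 → 2-byte char (#11). Advance 2.
Reached end at offset 34 after 11 code points.

11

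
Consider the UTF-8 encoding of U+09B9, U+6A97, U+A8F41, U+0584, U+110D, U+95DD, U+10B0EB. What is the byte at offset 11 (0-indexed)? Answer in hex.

0x84

U+09B9 → 3-byte form E0 A6 B9 at offsets 0–2.
U+6A97 → 3-byte form E6 AA 97 at offsets 3–5.
U+A8F41 → 4-byte form F2 A8 BD 81 at offsets 6–9.
U+0584 → 2-byte form D6 84 at offsets 10–11.
Offset 11 falls in char 4's range; it's byte 2 of D6 84 = 0x84.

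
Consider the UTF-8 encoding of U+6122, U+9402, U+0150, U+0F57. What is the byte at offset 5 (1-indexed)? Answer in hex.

1-indexed offset 5 is 0-indexed offset 4.
U+6122 → 3-byte form E6 84 A2 at offsets 0–2.
U+9402 → 3-byte form E9 90 82 at offsets 3–5.
Offset 4 falls in char 2's range; it's byte 2 of E9 90 82 = 0x90.

0x90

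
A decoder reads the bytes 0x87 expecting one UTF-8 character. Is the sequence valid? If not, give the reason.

invalid (continuation byte with no leading byte)

Byte 0x87 = 10000111 has the form 10xxxxxx — a continuation byte — but there is no preceding leading byte.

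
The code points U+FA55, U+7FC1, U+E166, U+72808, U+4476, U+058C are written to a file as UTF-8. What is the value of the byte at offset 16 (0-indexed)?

0xD6

U+FA55 → 3-byte form EF A9 95 at offsets 0–2.
U+7FC1 → 3-byte form E7 BF 81 at offsets 3–5.
U+E166 → 3-byte form EE 85 A6 at offsets 6–8.
U+72808 → 4-byte form F1 B2 A0 88 at offsets 9–12.
U+4476 → 3-byte form E4 91 B6 at offsets 13–15.
U+058C → 2-byte form D6 8C at offsets 16–17.
Offset 16 falls in char 6's range; it's byte 1 of D6 8C = 0xD6.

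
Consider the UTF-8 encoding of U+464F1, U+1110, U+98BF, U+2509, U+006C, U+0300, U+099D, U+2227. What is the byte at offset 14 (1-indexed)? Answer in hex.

1-indexed offset 14 is 0-indexed offset 13.
U+464F1 → 4-byte form F1 86 93 B1 at offsets 0–3.
U+1110 → 3-byte form E1 84 90 at offsets 4–6.
U+98BF → 3-byte form E9 A2 BF at offsets 7–9.
U+2509 → 3-byte form E2 94 89 at offsets 10–12.
U+006C → 1-byte form 6C at offsets 13–13.
Offset 13 falls in char 5's range; it's byte 1 of 6C = 0x6C.

0x6C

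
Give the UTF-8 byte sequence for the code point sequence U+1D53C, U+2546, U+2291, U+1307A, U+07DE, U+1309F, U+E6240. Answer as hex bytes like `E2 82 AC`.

U+1D53C: 4-byte form → F0 9D 94 BC.
U+2546: 3-byte form → E2 95 86.
U+2291: 3-byte form → E2 8A 91.
U+1307A: 4-byte form → F0 93 81 BA.
U+07DE: 2-byte form → DF 9E.
U+1309F: 4-byte form → F0 93 82 9F.
U+E6240: 4-byte form → F3 A6 89 80.
Concatenated (24 bytes): F0 9D 94 BC E2 95 86 E2 8A 91 F0 93 81 BA DF 9E F0 93 82 9F F3 A6 89 80.

F0 9D 94 BC E2 95 86 E2 8A 91 F0 93 81 BA DF 9E F0 93 82 9F F3 A6 89 80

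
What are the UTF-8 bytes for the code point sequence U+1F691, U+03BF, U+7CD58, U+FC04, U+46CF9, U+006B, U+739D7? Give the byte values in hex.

F0 9F 9A 91 CE BF F1 BC B5 98 EF B0 84 F1 86 B3 B9 6B F1 B3 A7 97

U+1F691: 4-byte form → F0 9F 9A 91.
U+03BF: 2-byte form → CE BF.
U+7CD58: 4-byte form → F1 BC B5 98.
U+FC04: 3-byte form → EF B0 84.
U+46CF9: 4-byte form → F1 86 B3 B9.
U+006B: 1-byte form → 6B.
U+739D7: 4-byte form → F1 B3 A7 97.
Concatenated (22 bytes): F0 9F 9A 91 CE BF F1 BC B5 98 EF B0 84 F1 86 B3 B9 6B F1 B3 A7 97.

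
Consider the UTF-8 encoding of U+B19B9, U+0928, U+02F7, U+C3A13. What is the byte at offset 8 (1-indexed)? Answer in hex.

1-indexed offset 8 is 0-indexed offset 7.
U+B19B9 → 4-byte form F2 B1 A6 B9 at offsets 0–3.
U+0928 → 3-byte form E0 A4 A8 at offsets 4–6.
U+02F7 → 2-byte form CB B7 at offsets 7–8.
Offset 7 falls in char 3's range; it's byte 1 of CB B7 = 0xCB.

0xCB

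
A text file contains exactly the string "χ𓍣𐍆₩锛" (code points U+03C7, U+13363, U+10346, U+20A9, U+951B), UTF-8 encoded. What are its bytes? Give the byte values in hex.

U+03C7: 2-byte form → CF 87.
U+13363: 4-byte form → F0 93 8D A3.
U+10346: 4-byte form → F0 90 8D 86.
U+20A9: 3-byte form → E2 82 A9.
U+951B: 3-byte form → E9 94 9B.
Concatenated (16 bytes): CF 87 F0 93 8D A3 F0 90 8D 86 E2 82 A9 E9 94 9B.

CF 87 F0 93 8D A3 F0 90 8D 86 E2 82 A9 E9 94 9B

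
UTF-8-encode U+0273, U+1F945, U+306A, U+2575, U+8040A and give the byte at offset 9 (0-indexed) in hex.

0xE2

U+0273 → 2-byte form C9 B3 at offsets 0–1.
U+1F945 → 4-byte form F0 9F A5 85 at offsets 2–5.
U+306A → 3-byte form E3 81 AA at offsets 6–8.
U+2575 → 3-byte form E2 95 B5 at offsets 9–11.
Offset 9 falls in char 4's range; it's byte 1 of E2 95 B5 = 0xE2.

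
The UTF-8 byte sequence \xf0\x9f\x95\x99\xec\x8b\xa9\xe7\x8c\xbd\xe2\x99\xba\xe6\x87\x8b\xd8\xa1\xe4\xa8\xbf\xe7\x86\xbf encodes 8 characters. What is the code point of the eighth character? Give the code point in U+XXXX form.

Offset 0: leading byte 0xF0 = 11110000 → 4-byte char #1 = F0 9F 95 99.
Offset 4: leading byte 0xEC = 11101100 → 3-byte char #2 = EC 8B A9.
Offset 7: leading byte 0xE7 = 11100111 → 3-byte char #3 = E7 8C BD.
Offset 10: leading byte 0xE2 = 11100010 → 3-byte char #4 = E2 99 BA.
Offset 13: leading byte 0xE6 = 11100110 → 3-byte char #5 = E6 87 8B.
Offset 16: leading byte 0xD8 = 11011000 → 2-byte char #6 = D8 A1.
Offset 18: leading byte 0xE4 = 11100100 → 3-byte char #7 = E4 A8 BF.
Offset 21: leading byte 0xE7 = 11100111 → 3-byte char #8 = E7 86 BF.
Leading byte 0xE7 = 11100111 matches 1110xxxx → 3-byte sequence.
Byte 1: 0xE7 = 11100111, payload 0111 (4 bits).
Byte 2: 0x86 = 10000110 (10xxxxxx ✓), payload 000110.
Byte 3: 0xBF = 10111111 (10xxxxxx ✓), payload 111111.
Concatenate: 0111000110111111 = 0x71BF (16 bits → U+71BF).

U+71BF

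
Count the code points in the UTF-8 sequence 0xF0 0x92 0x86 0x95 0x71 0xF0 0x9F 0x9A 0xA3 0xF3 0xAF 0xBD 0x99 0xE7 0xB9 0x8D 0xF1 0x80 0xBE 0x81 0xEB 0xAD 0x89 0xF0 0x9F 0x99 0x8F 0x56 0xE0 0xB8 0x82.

Byte at offset 0: 0xF0 = 11110000 → 4-byte char (#1). Advance 4.
Byte at offset 4: 0x71 = 01110001 → 1-byte char (#2). Advance 1.
Byte at offset 5: 0xF0 = 11110000 → 4-byte char (#3). Advance 4.
Byte at offset 9: 0xF3 = 11110011 → 4-byte char (#4). Advance 4.
Byte at offset 13: 0xE7 = 11100111 → 3-byte char (#5). Advance 3.
Byte at offset 16: 0xF1 = 11110001 → 4-byte char (#6). Advance 4.
Byte at offset 20: 0xEB = 11101011 → 3-byte char (#7). Advance 3.
Byte at offset 23: 0xF0 = 11110000 → 4-byte char (#8). Advance 4.
Byte at offset 27: 0x56 = 01010110 → 1-byte char (#9). Advance 1.
Byte at offset 28: 0xE0 = 11100000 → 3-byte char (#10). Advance 3.
Reached end at offset 31 after 10 code points.

10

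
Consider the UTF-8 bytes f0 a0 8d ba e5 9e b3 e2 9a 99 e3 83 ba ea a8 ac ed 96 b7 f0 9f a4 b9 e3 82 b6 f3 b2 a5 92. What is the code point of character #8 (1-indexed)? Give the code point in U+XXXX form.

U+30B6

Offset 0: leading byte 0xF0 = 11110000 → 4-byte char #1 = F0 A0 8D BA.
Offset 4: leading byte 0xE5 = 11100101 → 3-byte char #2 = E5 9E B3.
Offset 7: leading byte 0xE2 = 11100010 → 3-byte char #3 = E2 9A 99.
Offset 10: leading byte 0xE3 = 11100011 → 3-byte char #4 = E3 83 BA.
Offset 13: leading byte 0xEA = 11101010 → 3-byte char #5 = EA A8 AC.
Offset 16: leading byte 0xED = 11101101 → 3-byte char #6 = ED 96 B7.
Offset 19: leading byte 0xF0 = 11110000 → 4-byte char #7 = F0 9F A4 B9.
Offset 23: leading byte 0xE3 = 11100011 → 3-byte char #8 = E3 82 B6.
Leading byte 0xE3 = 11100011 matches 1110xxxx → 3-byte sequence.
Byte 1: 0xE3 = 11100011, payload 0011 (4 bits).
Byte 2: 0x82 = 10000010 (10xxxxxx ✓), payload 000010.
Byte 3: 0xB6 = 10110110 (10xxxxxx ✓), payload 110110.
Concatenate: 0011000010110110 = 0x30B6 (16 bits → U+30B6).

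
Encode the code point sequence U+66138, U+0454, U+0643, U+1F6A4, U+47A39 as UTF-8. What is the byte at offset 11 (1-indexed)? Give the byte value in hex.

0x9A

1-indexed offset 11 is 0-indexed offset 10.
U+66138 → 4-byte form F1 A6 84 B8 at offsets 0–3.
U+0454 → 2-byte form D1 94 at offsets 4–5.
U+0643 → 2-byte form D9 83 at offsets 6–7.
U+1F6A4 → 4-byte form F0 9F 9A A4 at offsets 8–11.
Offset 10 falls in char 4's range; it's byte 3 of F0 9F 9A A4 = 0x9A.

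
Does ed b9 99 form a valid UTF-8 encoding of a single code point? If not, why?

invalid (encodes a surrogate (U+D800–U+DFFF))

Structurally a 3-byte sequence; payload = 0xDE59.
But 0xDE59 is in U+D800–U+DFFF, the surrogate range. Surrogates are not Unicode scalar values and are forbidden in UTF-8.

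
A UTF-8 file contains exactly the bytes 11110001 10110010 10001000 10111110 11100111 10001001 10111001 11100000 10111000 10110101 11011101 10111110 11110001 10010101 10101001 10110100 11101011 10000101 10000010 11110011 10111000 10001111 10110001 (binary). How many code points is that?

7

Byte at offset 0: 0xF1 = 11110001 → 4-byte char (#1). Advance 4.
Byte at offset 4: 0xE7 = 11100111 → 3-byte char (#2). Advance 3.
Byte at offset 7: 0xE0 = 11100000 → 3-byte char (#3). Advance 3.
Byte at offset 10: 0xDD = 11011101 → 2-byte char (#4). Advance 2.
Byte at offset 12: 0xF1 = 11110001 → 4-byte char (#5). Advance 4.
Byte at offset 16: 0xEB = 11101011 → 3-byte char (#6). Advance 3.
Byte at offset 19: 0xF3 = 11110011 → 4-byte char (#7). Advance 4.
Reached end at offset 23 after 7 code points.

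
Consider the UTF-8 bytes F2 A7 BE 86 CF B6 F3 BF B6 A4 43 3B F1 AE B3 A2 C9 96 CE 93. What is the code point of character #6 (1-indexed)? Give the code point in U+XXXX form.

Offset 0: leading byte 0xF2 = 11110010 → 4-byte char #1 = F2 A7 BE 86.
Offset 4: leading byte 0xCF = 11001111 → 2-byte char #2 = CF B6.
Offset 6: leading byte 0xF3 = 11110011 → 4-byte char #3 = F3 BF B6 A4.
Offset 10: leading byte 0x43 = 01000011 → 1-byte char #4 = 43.
Offset 11: leading byte 0x3B = 00111011 → 1-byte char #5 = 3B.
Offset 12: leading byte 0xF1 = 11110001 → 4-byte char #6 = F1 AE B3 A2.
Leading byte 0xF1 = 11110001 matches 11110xxx → 4-byte sequence.
Byte 1: 0xF1 = 11110001, payload 001 (3 bits).
Byte 2: 0xAE = 10101110 (10xxxxxx ✓), payload 101110.
Byte 3: 0xB3 = 10110011 (10xxxxxx ✓), payload 110011.
Byte 4: 0xA2 = 10100010 (10xxxxxx ✓), payload 100010.
Concatenate: 001101110110011100010 = 0x6ECE2 (21 bits → U+6ECE2).

U+6ECE2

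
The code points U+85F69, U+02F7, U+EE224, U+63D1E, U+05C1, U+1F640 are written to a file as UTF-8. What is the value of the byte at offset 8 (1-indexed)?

0xAE

1-indexed offset 8 is 0-indexed offset 7.
U+85F69 → 4-byte form F2 85 BD A9 at offsets 0–3.
U+02F7 → 2-byte form CB B7 at offsets 4–5.
U+EE224 → 4-byte form F3 AE 88 A4 at offsets 6–9.
Offset 7 falls in char 3's range; it's byte 2 of F3 AE 88 A4 = 0xAE.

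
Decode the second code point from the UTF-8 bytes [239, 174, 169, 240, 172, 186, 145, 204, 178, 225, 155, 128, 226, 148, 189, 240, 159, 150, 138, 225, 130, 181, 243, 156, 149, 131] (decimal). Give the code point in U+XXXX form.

U+2CE91

Offset 0: leading byte 0xEF = 11101111 → 3-byte char #1 = EF AE A9.
Offset 3: leading byte 0xF0 = 11110000 → 4-byte char #2 = F0 AC BA 91.
Leading byte 0xF0 = 11110000 matches 11110xxx → 4-byte sequence.
Byte 1: 0xF0 = 11110000, payload 000 (3 bits).
Byte 2: 0xAC = 10101100 (10xxxxxx ✓), payload 101100.
Byte 3: 0xBA = 10111010 (10xxxxxx ✓), payload 111010.
Byte 4: 0x91 = 10010001 (10xxxxxx ✓), payload 010001.
Concatenate: 000101100111010010001 = 0x2CE91 (21 bits → U+2CE91).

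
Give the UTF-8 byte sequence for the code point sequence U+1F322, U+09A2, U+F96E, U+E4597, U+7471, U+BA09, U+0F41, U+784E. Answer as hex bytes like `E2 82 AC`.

U+1F322: 4-byte form → F0 9F 8C A2.
U+09A2: 3-byte form → E0 A6 A2.
U+F96E: 3-byte form → EF A5 AE.
U+E4597: 4-byte form → F3 A4 96 97.
U+7471: 3-byte form → E7 91 B1.
U+BA09: 3-byte form → EB A8 89.
U+0F41: 3-byte form → E0 BD 81.
U+784E: 3-byte form → E7 A1 8E.
Concatenated (26 bytes): F0 9F 8C A2 E0 A6 A2 EF A5 AE F3 A4 96 97 E7 91 B1 EB A8 89 E0 BD 81 E7 A1 8E.

F0 9F 8C A2 E0 A6 A2 EF A5 AE F3 A4 96 97 E7 91 B1 EB A8 89 E0 BD 81 E7 A1 8E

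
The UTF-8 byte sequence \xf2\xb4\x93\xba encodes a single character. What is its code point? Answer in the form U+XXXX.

U+B44FA

Leading byte 0xF2 = 11110010 matches 11110xxx → 4-byte sequence.
Byte 1: 0xF2 = 11110010, payload 010 (3 bits).
Byte 2: 0xB4 = 10110100 (10xxxxxx ✓), payload 110100.
Byte 3: 0x93 = 10010011 (10xxxxxx ✓), payload 010011.
Byte 4: 0xBA = 10111010 (10xxxxxx ✓), payload 111010.
Concatenate: 010110100010011111010 = 0xB44FA (21 bits → U+B44FA).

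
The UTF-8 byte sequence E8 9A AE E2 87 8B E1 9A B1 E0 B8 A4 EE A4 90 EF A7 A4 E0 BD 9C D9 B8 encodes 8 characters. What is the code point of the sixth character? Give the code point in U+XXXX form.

U+F9E4

Offset 0: leading byte 0xE8 = 11101000 → 3-byte char #1 = E8 9A AE.
Offset 3: leading byte 0xE2 = 11100010 → 3-byte char #2 = E2 87 8B.
Offset 6: leading byte 0xE1 = 11100001 → 3-byte char #3 = E1 9A B1.
Offset 9: leading byte 0xE0 = 11100000 → 3-byte char #4 = E0 B8 A4.
Offset 12: leading byte 0xEE = 11101110 → 3-byte char #5 = EE A4 90.
Offset 15: leading byte 0xEF = 11101111 → 3-byte char #6 = EF A7 A4.
Leading byte 0xEF = 11101111 matches 1110xxxx → 3-byte sequence.
Byte 1: 0xEF = 11101111, payload 1111 (4 bits).
Byte 2: 0xA7 = 10100111 (10xxxxxx ✓), payload 100111.
Byte 3: 0xA4 = 10100100 (10xxxxxx ✓), payload 100100.
Concatenate: 1111100111100100 = 0xF9E4 (16 bits → U+F9E4).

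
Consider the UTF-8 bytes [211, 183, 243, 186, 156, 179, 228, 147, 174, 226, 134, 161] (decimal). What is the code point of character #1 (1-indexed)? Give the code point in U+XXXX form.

U+04F7

Offset 0: leading byte 0xD3 = 11010011 → 2-byte char #1 = D3 B7.
Leading byte 0xD3 = 11010011 matches 110xxxxx → 2-byte sequence.
Byte 1: 0xD3 = 11010011, payload 10011 (5 bits).
Byte 2: 0xB7 = 10110111 (10xxxxxx ✓), payload 110111.
Concatenate: 10011110111 = 0x4F7 (11 bits → U+04F7).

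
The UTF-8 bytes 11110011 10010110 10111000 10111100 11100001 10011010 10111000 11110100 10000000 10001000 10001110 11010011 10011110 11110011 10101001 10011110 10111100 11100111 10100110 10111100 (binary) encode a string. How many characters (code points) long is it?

6

Byte at offset 0: 0xF3 = 11110011 → 4-byte char (#1). Advance 4.
Byte at offset 4: 0xE1 = 11100001 → 3-byte char (#2). Advance 3.
Byte at offset 7: 0xF4 = 11110100 → 4-byte char (#3). Advance 4.
Byte at offset 11: 0xD3 = 11010011 → 2-byte char (#4). Advance 2.
Byte at offset 13: 0xF3 = 11110011 → 4-byte char (#5). Advance 4.
Byte at offset 17: 0xE7 = 11100111 → 3-byte char (#6). Advance 3.
Reached end at offset 20 after 6 code points.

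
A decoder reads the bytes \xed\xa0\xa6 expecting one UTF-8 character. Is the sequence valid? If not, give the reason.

Structurally a 3-byte sequence; payload = 0xD826.
But 0xD826 is in U+D800–U+DFFF, the surrogate range. Surrogates are not Unicode scalar values and are forbidden in UTF-8.

invalid (encodes a surrogate (U+D800–U+DFFF))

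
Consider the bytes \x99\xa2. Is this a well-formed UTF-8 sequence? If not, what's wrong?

Byte 0x99 = 10011001 has the form 10xxxxxx — a continuation byte — but there is no preceding leading byte.

invalid (continuation byte with no leading byte)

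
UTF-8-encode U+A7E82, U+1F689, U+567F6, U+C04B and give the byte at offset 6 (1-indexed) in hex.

1-indexed offset 6 is 0-indexed offset 5.
U+A7E82 → 4-byte form F2 A7 BA 82 at offsets 0–3.
U+1F689 → 4-byte form F0 9F 9A 89 at offsets 4–7.
Offset 5 falls in char 2's range; it's byte 2 of F0 9F 9A 89 = 0x9F.

0x9F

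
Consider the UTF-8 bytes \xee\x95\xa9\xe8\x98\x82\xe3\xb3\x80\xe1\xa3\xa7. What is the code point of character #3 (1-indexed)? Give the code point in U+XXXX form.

U+3CC0

Offset 0: leading byte 0xEE = 11101110 → 3-byte char #1 = EE 95 A9.
Offset 3: leading byte 0xE8 = 11101000 → 3-byte char #2 = E8 98 82.
Offset 6: leading byte 0xE3 = 11100011 → 3-byte char #3 = E3 B3 80.
Leading byte 0xE3 = 11100011 matches 1110xxxx → 3-byte sequence.
Byte 1: 0xE3 = 11100011, payload 0011 (4 bits).
Byte 2: 0xB3 = 10110011 (10xxxxxx ✓), payload 110011.
Byte 3: 0x80 = 10000000 (10xxxxxx ✓), payload 000000.
Concatenate: 0011110011000000 = 0x3CC0 (16 bits → U+3CC0).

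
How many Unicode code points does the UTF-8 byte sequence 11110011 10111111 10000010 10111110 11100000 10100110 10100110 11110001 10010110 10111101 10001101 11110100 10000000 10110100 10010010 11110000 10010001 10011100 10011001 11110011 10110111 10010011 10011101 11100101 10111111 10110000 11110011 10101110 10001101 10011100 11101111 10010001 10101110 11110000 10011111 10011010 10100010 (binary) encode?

Byte at offset 0: 0xF3 = 11110011 → 4-byte char (#1). Advance 4.
Byte at offset 4: 0xE0 = 11100000 → 3-byte char (#2). Advance 3.
Byte at offset 7: 0xF1 = 11110001 → 4-byte char (#3). Advance 4.
Byte at offset 11: 0xF4 = 11110100 → 4-byte char (#4). Advance 4.
Byte at offset 15: 0xF0 = 11110000 → 4-byte char (#5). Advance 4.
Byte at offset 19: 0xF3 = 11110011 → 4-byte char (#6). Advance 4.
Byte at offset 23: 0xE5 = 11100101 → 3-byte char (#7). Advance 3.
Byte at offset 26: 0xF3 = 11110011 → 4-byte char (#8). Advance 4.
Byte at offset 30: 0xEF = 11101111 → 3-byte char (#9). Advance 3.
Byte at offset 33: 0xF0 = 11110000 → 4-byte char (#10). Advance 4.
Reached end at offset 37 after 10 code points.

10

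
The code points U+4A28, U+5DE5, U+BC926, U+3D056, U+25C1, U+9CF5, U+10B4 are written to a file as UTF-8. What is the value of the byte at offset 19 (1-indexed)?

1-indexed offset 19 is 0-indexed offset 18.
U+4A28 → 3-byte form E4 A8 A8 at offsets 0–2.
U+5DE5 → 3-byte form E5 B7 A5 at offsets 3–5.
U+BC926 → 4-byte form F2 BC A4 A6 at offsets 6–9.
U+3D056 → 4-byte form F0 BD 81 96 at offsets 10–13.
U+25C1 → 3-byte form E2 97 81 at offsets 14–16.
U+9CF5 → 3-byte form E9 B3 B5 at offsets 17–19.
Offset 18 falls in char 6's range; it's byte 2 of E9 B3 B5 = 0xB3.

0xB3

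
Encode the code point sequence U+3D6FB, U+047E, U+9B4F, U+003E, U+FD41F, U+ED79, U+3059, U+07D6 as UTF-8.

U+3D6FB: 4-byte form → F0 BD 9B BB.
U+047E: 2-byte form → D1 BE.
U+9B4F: 3-byte form → E9 AD 8F.
U+003E: 1-byte form → 3E.
U+FD41F: 4-byte form → F3 BD 90 9F.
U+ED79: 3-byte form → EE B5 B9.
U+3059: 3-byte form → E3 81 99.
U+07D6: 2-byte form → DF 96.
Concatenated (22 bytes): F0 BD 9B BB D1 BE E9 AD 8F 3E F3 BD 90 9F EE B5 B9 E3 81 99 DF 96.

F0 BD 9B BB D1 BE E9 AD 8F 3E F3 BD 90 9F EE B5 B9 E3 81 99 DF 96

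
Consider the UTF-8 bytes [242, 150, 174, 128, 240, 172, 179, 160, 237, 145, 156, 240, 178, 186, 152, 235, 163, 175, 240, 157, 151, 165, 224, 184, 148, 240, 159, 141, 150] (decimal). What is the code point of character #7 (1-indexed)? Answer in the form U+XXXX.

Offset 0: leading byte 0xF2 = 11110010 → 4-byte char #1 = F2 96 AE 80.
Offset 4: leading byte 0xF0 = 11110000 → 4-byte char #2 = F0 AC B3 A0.
Offset 8: leading byte 0xED = 11101101 → 3-byte char #3 = ED 91 9C.
Offset 11: leading byte 0xF0 = 11110000 → 4-byte char #4 = F0 B2 BA 98.
Offset 15: leading byte 0xEB = 11101011 → 3-byte char #5 = EB A3 AF.
Offset 18: leading byte 0xF0 = 11110000 → 4-byte char #6 = F0 9D 97 A5.
Offset 22: leading byte 0xE0 = 11100000 → 3-byte char #7 = E0 B8 94.
Leading byte 0xE0 = 11100000 matches 1110xxxx → 3-byte sequence.
Byte 1: 0xE0 = 11100000, payload 0000 (4 bits).
Byte 2: 0xB8 = 10111000 (10xxxxxx ✓), payload 111000.
Byte 3: 0x94 = 10010100 (10xxxxxx ✓), payload 010100.
Concatenate: 0000111000010100 = 0xE14 (16 bits → U+0E14).

U+0E14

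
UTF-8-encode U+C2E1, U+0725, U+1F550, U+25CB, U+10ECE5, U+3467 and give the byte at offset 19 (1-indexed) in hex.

0xA7

1-indexed offset 19 is 0-indexed offset 18.
U+C2E1 → 3-byte form EC 8B A1 at offsets 0–2.
U+0725 → 2-byte form DC A5 at offsets 3–4.
U+1F550 → 4-byte form F0 9F 95 90 at offsets 5–8.
U+25CB → 3-byte form E2 97 8B at offsets 9–11.
U+10ECE5 → 4-byte form F4 8E B3 A5 at offsets 12–15.
U+3467 → 3-byte form E3 91 A7 at offsets 16–18.
Offset 18 falls in char 6's range; it's byte 3 of E3 91 A7 = 0xA7.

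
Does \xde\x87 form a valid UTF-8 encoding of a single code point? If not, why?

Leading byte 0xDE = 11011110 → 2-byte form.
Continuation bytes 0x87=10000111 all match 10xxxxxx.
Decoded value 0x787 is ≥ 0x80 (shortest form) and not a surrogate.

valid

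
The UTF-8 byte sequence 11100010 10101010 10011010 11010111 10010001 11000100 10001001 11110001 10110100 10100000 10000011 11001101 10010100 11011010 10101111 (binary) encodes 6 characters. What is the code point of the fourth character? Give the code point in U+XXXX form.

Offset 0: leading byte 0xE2 = 11100010 → 3-byte char #1 = E2 AA 9A.
Offset 3: leading byte 0xD7 = 11010111 → 2-byte char #2 = D7 91.
Offset 5: leading byte 0xC4 = 11000100 → 2-byte char #3 = C4 89.
Offset 7: leading byte 0xF1 = 11110001 → 4-byte char #4 = F1 B4 A0 83.
Leading byte 0xF1 = 11110001 matches 11110xxx → 4-byte sequence.
Byte 1: 0xF1 = 11110001, payload 001 (3 bits).
Byte 2: 0xB4 = 10110100 (10xxxxxx ✓), payload 110100.
Byte 3: 0xA0 = 10100000 (10xxxxxx ✓), payload 100000.
Byte 4: 0x83 = 10000011 (10xxxxxx ✓), payload 000011.
Concatenate: 001110100100000000011 = 0x74803 (21 bits → U+74803).

U+74803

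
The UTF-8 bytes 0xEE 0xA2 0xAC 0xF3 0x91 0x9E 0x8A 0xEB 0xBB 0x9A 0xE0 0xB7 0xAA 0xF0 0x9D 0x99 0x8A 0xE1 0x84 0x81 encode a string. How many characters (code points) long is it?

Byte at offset 0: 0xEE = 11101110 → 3-byte char (#1). Advance 3.
Byte at offset 3: 0xF3 = 11110011 → 4-byte char (#2). Advance 4.
Byte at offset 7: 0xEB = 11101011 → 3-byte char (#3). Advance 3.
Byte at offset 10: 0xE0 = 11100000 → 3-byte char (#4). Advance 3.
Byte at offset 13: 0xF0 = 11110000 → 4-byte char (#5). Advance 4.
Byte at offset 17: 0xE1 = 11100001 → 3-byte char (#6). Advance 3.
Reached end at offset 20 after 6 code points.

6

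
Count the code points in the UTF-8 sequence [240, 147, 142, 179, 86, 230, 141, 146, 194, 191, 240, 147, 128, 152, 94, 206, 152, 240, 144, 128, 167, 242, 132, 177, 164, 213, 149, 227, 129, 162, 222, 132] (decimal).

Byte at offset 0: 0xF0 = 11110000 → 4-byte char (#1). Advance 4.
Byte at offset 4: 0x56 = 01010110 → 1-byte char (#2). Advance 1.
Byte at offset 5: 0xE6 = 11100110 → 3-byte char (#3). Advance 3.
Byte at offset 8: 0xC2 = 11000010 → 2-byte char (#4). Advance 2.
Byte at offset 10: 0xF0 = 11110000 → 4-byte char (#5). Advance 4.
Byte at offset 14: 0x5E = 01011110 → 1-byte char (#6). Advance 1.
Byte at offset 15: 0xCE = 11001110 → 2-byte char (#7). Advance 2.
Byte at offset 17: 0xF0 = 11110000 → 4-byte char (#8). Advance 4.
Byte at offset 21: 0xF2 = 11110010 → 4-byte char (#9). Advance 4.
Byte at offset 25: 0xD5 = 11010101 → 2-byte char (#10). Advance 2.
Byte at offset 27: 0xE3 = 11100011 → 3-byte char (#11). Advance 3.
Byte at offset 30: 0xDE = 11011110 → 2-byte char (#12). Advance 2.
Reached end at offset 32 after 12 code points.

12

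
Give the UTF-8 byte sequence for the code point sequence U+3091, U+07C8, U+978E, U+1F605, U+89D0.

E3 82 91 DF 88 E9 9E 8E F0 9F 98 85 E8 A7 90

U+3091: 3-byte form → E3 82 91.
U+07C8: 2-byte form → DF 88.
U+978E: 3-byte form → E9 9E 8E.
U+1F605: 4-byte form → F0 9F 98 85.
U+89D0: 3-byte form → E8 A7 90.
Concatenated (15 bytes): E3 82 91 DF 88 E9 9E 8E F0 9F 98 85 E8 A7 90.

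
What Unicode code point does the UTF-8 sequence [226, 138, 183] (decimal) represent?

Leading byte 0xE2 = 11100010 matches 1110xxxx → 3-byte sequence.
Byte 1: 0xE2 = 11100010, payload 0010 (4 bits).
Byte 2: 0x8A = 10001010 (10xxxxxx ✓), payload 001010.
Byte 3: 0xB7 = 10110111 (10xxxxxx ✓), payload 110111.
Concatenate: 0010001010110111 = 0x22B7 (16 bits → U+22B7).

U+22B7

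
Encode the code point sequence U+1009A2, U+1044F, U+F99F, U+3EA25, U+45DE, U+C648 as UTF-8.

F4 80 A6 A2 F0 90 91 8F EF A6 9F F0 BE A8 A5 E4 97 9E EC 99 88

U+1009A2: 4-byte form → F4 80 A6 A2.
U+1044F: 4-byte form → F0 90 91 8F.
U+F99F: 3-byte form → EF A6 9F.
U+3EA25: 4-byte form → F0 BE A8 A5.
U+45DE: 3-byte form → E4 97 9E.
U+C648: 3-byte form → EC 99 88.
Concatenated (21 bytes): F4 80 A6 A2 F0 90 91 8F EF A6 9F F0 BE A8 A5 E4 97 9E EC 99 88.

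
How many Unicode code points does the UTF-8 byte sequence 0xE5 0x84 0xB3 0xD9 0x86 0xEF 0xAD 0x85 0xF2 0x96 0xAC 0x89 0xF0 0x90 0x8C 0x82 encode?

Byte at offset 0: 0xE5 = 11100101 → 3-byte char (#1). Advance 3.
Byte at offset 3: 0xD9 = 11011001 → 2-byte char (#2). Advance 2.
Byte at offset 5: 0xEF = 11101111 → 3-byte char (#3). Advance 3.
Byte at offset 8: 0xF2 = 11110010 → 4-byte char (#4). Advance 4.
Byte at offset 12: 0xF0 = 11110000 → 4-byte char (#5). Advance 4.
Reached end at offset 16 after 5 code points.

5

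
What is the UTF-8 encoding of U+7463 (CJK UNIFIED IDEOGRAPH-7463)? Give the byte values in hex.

E7 91 A3

U+7463 = 0x7463 = 29795 decimal. In range U+0800–U+FFFF → 3-byte form: 1110xxxx 10xxxxxx 10xxxxxx.
Binary (16 bits): 0111010001100011.
Split 4+6+6: 0111 | 010001 | 100011.
Byte 1: 11100111 = 0xE7.
Byte 2: 10010001 = 0x91.
Byte 3: 10100011 = 0xA3.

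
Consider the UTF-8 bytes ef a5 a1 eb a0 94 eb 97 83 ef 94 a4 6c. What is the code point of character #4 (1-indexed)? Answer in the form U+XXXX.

U+F524

Offset 0: leading byte 0xEF = 11101111 → 3-byte char #1 = EF A5 A1.
Offset 3: leading byte 0xEB = 11101011 → 3-byte char #2 = EB A0 94.
Offset 6: leading byte 0xEB = 11101011 → 3-byte char #3 = EB 97 83.
Offset 9: leading byte 0xEF = 11101111 → 3-byte char #4 = EF 94 A4.
Leading byte 0xEF = 11101111 matches 1110xxxx → 3-byte sequence.
Byte 1: 0xEF = 11101111, payload 1111 (4 bits).
Byte 2: 0x94 = 10010100 (10xxxxxx ✓), payload 010100.
Byte 3: 0xA4 = 10100100 (10xxxxxx ✓), payload 100100.
Concatenate: 1111010100100100 = 0xF524 (16 bits → U+F524).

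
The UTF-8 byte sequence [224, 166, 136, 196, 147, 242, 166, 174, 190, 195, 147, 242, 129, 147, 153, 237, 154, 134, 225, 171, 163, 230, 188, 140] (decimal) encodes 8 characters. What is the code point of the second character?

Offset 0: leading byte 0xE0 = 11100000 → 3-byte char #1 = E0 A6 88.
Offset 3: leading byte 0xC4 = 11000100 → 2-byte char #2 = C4 93.
Leading byte 0xC4 = 11000100 matches 110xxxxx → 2-byte sequence.
Byte 1: 0xC4 = 11000100, payload 00100 (5 bits).
Byte 2: 0x93 = 10010011 (10xxxxxx ✓), payload 010011.
Concatenate: 00100010011 = 0x113 (11 bits → U+0113).

U+0113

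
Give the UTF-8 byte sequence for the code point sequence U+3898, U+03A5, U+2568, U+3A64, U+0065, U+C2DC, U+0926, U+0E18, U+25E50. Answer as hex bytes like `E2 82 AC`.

E3 A2 98 CE A5 E2 95 A8 E3 A9 A4 65 EC 8B 9C E0 A4 A6 E0 B8 98 F0 A5 B9 90

U+3898: 3-byte form → E3 A2 98.
U+03A5: 2-byte form → CE A5.
U+2568: 3-byte form → E2 95 A8.
U+3A64: 3-byte form → E3 A9 A4.
U+0065: 1-byte form → 65.
U+C2DC: 3-byte form → EC 8B 9C.
U+0926: 3-byte form → E0 A4 A6.
U+0E18: 3-byte form → E0 B8 98.
U+25E50: 4-byte form → F0 A5 B9 90.
Concatenated (25 bytes): E3 A2 98 CE A5 E2 95 A8 E3 A9 A4 65 EC 8B 9C E0 A4 A6 E0 B8 98 F0 A5 B9 90.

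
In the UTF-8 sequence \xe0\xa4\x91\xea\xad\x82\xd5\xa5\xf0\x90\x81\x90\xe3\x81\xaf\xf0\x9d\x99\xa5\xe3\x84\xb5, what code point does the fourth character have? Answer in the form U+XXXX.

Offset 0: leading byte 0xE0 = 11100000 → 3-byte char #1 = E0 A4 91.
Offset 3: leading byte 0xEA = 11101010 → 3-byte char #2 = EA AD 82.
Offset 6: leading byte 0xD5 = 11010101 → 2-byte char #3 = D5 A5.
Offset 8: leading byte 0xF0 = 11110000 → 4-byte char #4 = F0 90 81 90.
Leading byte 0xF0 = 11110000 matches 11110xxx → 4-byte sequence.
Byte 1: 0xF0 = 11110000, payload 000 (3 bits).
Byte 2: 0x90 = 10010000 (10xxxxxx ✓), payload 010000.
Byte 3: 0x81 = 10000001 (10xxxxxx ✓), payload 000001.
Byte 4: 0x90 = 10010000 (10xxxxxx ✓), payload 010000.
Concatenate: 000010000000001010000 = 0x10050 (21 bits → U+10050).

U+10050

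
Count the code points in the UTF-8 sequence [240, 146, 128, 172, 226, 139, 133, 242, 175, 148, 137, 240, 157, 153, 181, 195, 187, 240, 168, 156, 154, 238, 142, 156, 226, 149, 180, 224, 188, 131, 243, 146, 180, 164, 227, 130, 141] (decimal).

11

Byte at offset 0: 0xF0 = 11110000 → 4-byte char (#1). Advance 4.
Byte at offset 4: 0xE2 = 11100010 → 3-byte char (#2). Advance 3.
Byte at offset 7: 0xF2 = 11110010 → 4-byte char (#3). Advance 4.
Byte at offset 11: 0xF0 = 11110000 → 4-byte char (#4). Advance 4.
Byte at offset 15: 0xC3 = 11000011 → 2-byte char (#5). Advance 2.
Byte at offset 17: 0xF0 = 11110000 → 4-byte char (#6). Advance 4.
Byte at offset 21: 0xEE = 11101110 → 3-byte char (#7). Advance 3.
Byte at offset 24: 0xE2 = 11100010 → 3-byte char (#8). Advance 3.
Byte at offset 27: 0xE0 = 11100000 → 3-byte char (#9). Advance 3.
Byte at offset 30: 0xF3 = 11110011 → 4-byte char (#10). Advance 4.
Byte at offset 34: 0xE3 = 11100011 → 3-byte char (#11). Advance 3.
Reached end at offset 37 after 11 code points.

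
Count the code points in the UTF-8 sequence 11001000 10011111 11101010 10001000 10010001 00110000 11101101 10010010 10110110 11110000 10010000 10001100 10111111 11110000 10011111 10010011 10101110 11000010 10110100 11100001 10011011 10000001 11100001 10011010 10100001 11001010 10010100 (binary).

10

Byte at offset 0: 0xC8 = 11001000 → 2-byte char (#1). Advance 2.
Byte at offset 2: 0xEA = 11101010 → 3-byte char (#2). Advance 3.
Byte at offset 5: 0x30 = 00110000 → 1-byte char (#3). Advance 1.
Byte at offset 6: 0xED = 11101101 → 3-byte char (#4). Advance 3.
Byte at offset 9: 0xF0 = 11110000 → 4-byte char (#5). Advance 4.
Byte at offset 13: 0xF0 = 11110000 → 4-byte char (#6). Advance 4.
Byte at offset 17: 0xC2 = 11000010 → 2-byte char (#7). Advance 2.
Byte at offset 19: 0xE1 = 11100001 → 3-byte char (#8). Advance 3.
Byte at offset 22: 0xE1 = 11100001 → 3-byte char (#9). Advance 3.
Byte at offset 25: 0xCA = 11001010 → 2-byte char (#10). Advance 2.
Reached end at offset 27 after 10 code points.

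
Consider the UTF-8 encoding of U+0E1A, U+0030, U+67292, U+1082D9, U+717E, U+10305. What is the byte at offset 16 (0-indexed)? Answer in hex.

0x90

U+0E1A → 3-byte form E0 B8 9A at offsets 0–2.
U+0030 → 1-byte form 30 at offsets 3–3.
U+67292 → 4-byte form F1 A7 8A 92 at offsets 4–7.
U+1082D9 → 4-byte form F4 88 8B 99 at offsets 8–11.
U+717E → 3-byte form E7 85 BE at offsets 12–14.
U+10305 → 4-byte form F0 90 8C 85 at offsets 15–18.
Offset 16 falls in char 6's range; it's byte 2 of F0 90 8C 85 = 0x90.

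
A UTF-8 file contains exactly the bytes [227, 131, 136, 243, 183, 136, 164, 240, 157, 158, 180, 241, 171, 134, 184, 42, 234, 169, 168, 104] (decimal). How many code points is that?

Byte at offset 0: 0xE3 = 11100011 → 3-byte char (#1). Advance 3.
Byte at offset 3: 0xF3 = 11110011 → 4-byte char (#2). Advance 4.
Byte at offset 7: 0xF0 = 11110000 → 4-byte char (#3). Advance 4.
Byte at offset 11: 0xF1 = 11110001 → 4-byte char (#4). Advance 4.
Byte at offset 15: 0x2A = 00101010 → 1-byte char (#5). Advance 1.
Byte at offset 16: 0xEA = 11101010 → 3-byte char (#6). Advance 3.
Byte at offset 19: 0x68 = 01101000 → 1-byte char (#7). Advance 1.
Reached end at offset 20 after 7 code points.

7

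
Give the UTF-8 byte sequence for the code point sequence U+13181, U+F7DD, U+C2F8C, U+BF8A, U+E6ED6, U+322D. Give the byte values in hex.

U+13181: 4-byte form → F0 93 86 81.
U+F7DD: 3-byte form → EF 9F 9D.
U+C2F8C: 4-byte form → F3 82 BE 8C.
U+BF8A: 3-byte form → EB BE 8A.
U+E6ED6: 4-byte form → F3 A6 BB 96.
U+322D: 3-byte form → E3 88 AD.
Concatenated (21 bytes): F0 93 86 81 EF 9F 9D F3 82 BE 8C EB BE 8A F3 A6 BB 96 E3 88 AD.

F0 93 86 81 EF 9F 9D F3 82 BE 8C EB BE 8A F3 A6 BB 96 E3 88 AD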